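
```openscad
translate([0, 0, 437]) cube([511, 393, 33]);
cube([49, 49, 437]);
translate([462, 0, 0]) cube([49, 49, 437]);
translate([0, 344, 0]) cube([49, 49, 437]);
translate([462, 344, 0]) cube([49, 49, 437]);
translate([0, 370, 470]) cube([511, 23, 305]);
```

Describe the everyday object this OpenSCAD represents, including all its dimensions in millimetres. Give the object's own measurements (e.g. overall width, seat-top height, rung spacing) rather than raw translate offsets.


A chair. The seat is a 511×393×33 mm slab with its top at z = 470 mm, on four 49×49 mm corner legs (flush with the seat edges, standing on z = 0). A flat backrest 23 mm thick, 305 mm tall, spans the full seat width and rises from the seat top along its +y edge, rear face flush with the rear of the seat.


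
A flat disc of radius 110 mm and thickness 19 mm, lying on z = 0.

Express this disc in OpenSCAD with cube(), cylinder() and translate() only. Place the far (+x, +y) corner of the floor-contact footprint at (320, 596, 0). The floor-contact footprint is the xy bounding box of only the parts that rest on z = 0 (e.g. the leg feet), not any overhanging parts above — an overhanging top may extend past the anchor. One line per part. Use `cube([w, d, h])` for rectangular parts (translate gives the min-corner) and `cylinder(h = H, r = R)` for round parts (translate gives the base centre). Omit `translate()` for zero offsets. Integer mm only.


translate([210, 486, 0]) cylinder(h = 19, r = 110);


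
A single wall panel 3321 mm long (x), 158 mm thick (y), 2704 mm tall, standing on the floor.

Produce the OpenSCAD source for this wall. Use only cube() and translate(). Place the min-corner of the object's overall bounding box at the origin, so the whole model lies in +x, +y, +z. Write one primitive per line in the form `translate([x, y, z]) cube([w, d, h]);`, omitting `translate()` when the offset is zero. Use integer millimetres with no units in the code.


cube([3321, 158, 2704]);


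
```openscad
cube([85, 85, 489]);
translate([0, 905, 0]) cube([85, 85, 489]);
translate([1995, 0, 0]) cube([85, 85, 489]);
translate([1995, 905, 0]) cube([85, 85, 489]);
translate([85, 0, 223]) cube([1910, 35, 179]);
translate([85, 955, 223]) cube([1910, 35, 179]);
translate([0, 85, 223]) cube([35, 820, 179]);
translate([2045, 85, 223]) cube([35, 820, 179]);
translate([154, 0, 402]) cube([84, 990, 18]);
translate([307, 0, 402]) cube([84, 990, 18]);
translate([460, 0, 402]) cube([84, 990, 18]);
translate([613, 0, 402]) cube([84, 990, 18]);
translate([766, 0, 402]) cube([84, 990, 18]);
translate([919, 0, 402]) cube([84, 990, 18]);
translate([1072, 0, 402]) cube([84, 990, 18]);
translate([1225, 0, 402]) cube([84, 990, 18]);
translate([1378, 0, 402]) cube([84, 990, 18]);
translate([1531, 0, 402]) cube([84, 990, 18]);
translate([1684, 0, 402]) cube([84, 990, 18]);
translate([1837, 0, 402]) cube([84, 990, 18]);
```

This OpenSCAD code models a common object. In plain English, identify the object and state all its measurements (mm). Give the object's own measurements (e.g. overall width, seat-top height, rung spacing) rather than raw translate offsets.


A bed frame 2080 mm long (x) by 990 mm wide (y). Four 85×85 mm corner posts, 489 mm tall, at the corners of the footprint. Four rails of 35 mm thickness and 179 mm height run between adjacent posts with their undersides at z = 223 mm, their outer faces flush with the outside of the frame (the two x-running rails run between the posts' inner faces; the two y-running rails run between the posts' inner faces). 12 slats, each 84 mm wide (x) and 18 mm thick, lie across the top of the two x-running rails, running the full 990 mm width of the frame in y; along x they sit between the end posts with a 69 mm gap after the −x posts and between neighbouring slats, leaving 74 mm before the +x posts.


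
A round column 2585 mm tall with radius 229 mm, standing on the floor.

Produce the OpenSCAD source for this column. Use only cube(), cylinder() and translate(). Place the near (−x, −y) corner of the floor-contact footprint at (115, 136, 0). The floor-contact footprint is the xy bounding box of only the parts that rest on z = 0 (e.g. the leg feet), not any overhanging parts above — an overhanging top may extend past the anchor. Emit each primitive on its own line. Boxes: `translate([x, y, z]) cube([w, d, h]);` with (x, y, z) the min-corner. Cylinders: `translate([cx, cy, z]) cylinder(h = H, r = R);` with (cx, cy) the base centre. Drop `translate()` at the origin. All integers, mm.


translate([344, 365, 0]) cylinder(h = 2585, r = 229);


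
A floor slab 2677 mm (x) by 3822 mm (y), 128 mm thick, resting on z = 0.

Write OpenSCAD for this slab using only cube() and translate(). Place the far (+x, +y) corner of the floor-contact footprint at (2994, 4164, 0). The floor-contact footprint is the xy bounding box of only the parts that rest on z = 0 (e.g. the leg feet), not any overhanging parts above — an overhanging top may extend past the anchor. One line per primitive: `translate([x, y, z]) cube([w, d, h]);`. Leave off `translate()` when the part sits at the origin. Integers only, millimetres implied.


translate([317, 342, 0]) cube([2677, 3822, 128]);


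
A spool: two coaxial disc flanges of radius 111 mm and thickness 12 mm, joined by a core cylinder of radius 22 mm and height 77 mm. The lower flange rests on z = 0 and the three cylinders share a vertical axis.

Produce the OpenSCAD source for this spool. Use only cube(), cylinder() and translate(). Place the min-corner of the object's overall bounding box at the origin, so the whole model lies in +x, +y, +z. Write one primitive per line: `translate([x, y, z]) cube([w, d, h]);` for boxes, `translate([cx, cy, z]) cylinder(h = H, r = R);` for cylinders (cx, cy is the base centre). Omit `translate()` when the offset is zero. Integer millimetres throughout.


translate([111, 111, 0]) cylinder(h = 12, r = 111);
translate([111, 111, 12]) cylinder(h = 77, r = 22);
translate([111, 111, 89]) cylinder(h = 12, r = 111);


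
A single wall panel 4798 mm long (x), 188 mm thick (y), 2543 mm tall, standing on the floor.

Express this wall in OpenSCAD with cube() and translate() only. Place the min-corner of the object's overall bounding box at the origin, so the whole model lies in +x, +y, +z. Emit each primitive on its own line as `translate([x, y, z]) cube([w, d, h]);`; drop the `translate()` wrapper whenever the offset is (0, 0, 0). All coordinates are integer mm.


cube([4798, 188, 2543]);


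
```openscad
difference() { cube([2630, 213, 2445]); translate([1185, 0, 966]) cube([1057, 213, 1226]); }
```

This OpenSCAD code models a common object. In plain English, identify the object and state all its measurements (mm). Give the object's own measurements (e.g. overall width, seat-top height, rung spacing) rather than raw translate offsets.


A wall 2630 mm long (x), 213 mm thick (y), 2445 mm tall, with a rectangular window opening cut through it. The opening is 1057 mm wide and 1226 mm tall; its sill is at z = 966 mm and its near (−x) edge is 1185 mm from the wall's −x end. The opening passes through the full wall thickness.


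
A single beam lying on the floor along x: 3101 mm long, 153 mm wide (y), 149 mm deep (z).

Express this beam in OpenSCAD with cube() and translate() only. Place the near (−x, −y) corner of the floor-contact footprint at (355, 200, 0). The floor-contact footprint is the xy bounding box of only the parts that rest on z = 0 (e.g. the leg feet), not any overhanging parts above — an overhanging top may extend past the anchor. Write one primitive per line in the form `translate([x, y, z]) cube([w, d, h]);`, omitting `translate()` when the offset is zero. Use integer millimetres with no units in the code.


translate([355, 200, 0]) cube([3101, 153, 149]);


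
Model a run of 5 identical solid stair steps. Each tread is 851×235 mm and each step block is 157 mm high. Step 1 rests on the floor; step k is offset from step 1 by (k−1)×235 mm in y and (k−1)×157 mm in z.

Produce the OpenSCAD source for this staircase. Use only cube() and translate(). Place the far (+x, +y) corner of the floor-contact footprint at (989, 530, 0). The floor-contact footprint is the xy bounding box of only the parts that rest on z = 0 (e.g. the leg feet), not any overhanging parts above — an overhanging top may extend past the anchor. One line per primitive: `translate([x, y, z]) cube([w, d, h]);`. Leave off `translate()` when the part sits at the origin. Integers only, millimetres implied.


translate([138, 295, 0]) cube([851, 235, 157]);
translate([138, 530, 157]) cube([851, 235, 157]);
translate([138, 765, 314]) cube([851, 235, 157]);
translate([138, 1000, 471]) cube([851, 235, 157]);
translate([138, 1235, 628]) cube([851, 235, 157]);


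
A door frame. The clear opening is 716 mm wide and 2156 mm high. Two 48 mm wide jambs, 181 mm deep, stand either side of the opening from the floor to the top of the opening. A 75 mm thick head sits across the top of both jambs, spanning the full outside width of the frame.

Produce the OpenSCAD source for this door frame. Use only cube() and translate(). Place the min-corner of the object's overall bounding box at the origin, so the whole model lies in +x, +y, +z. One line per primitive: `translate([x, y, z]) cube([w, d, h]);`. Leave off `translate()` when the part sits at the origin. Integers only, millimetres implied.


cube([48, 181, 2156]);
translate([764, 0, 0]) cube([48, 181, 2156]);
translate([0, 0, 2156]) cube([812, 181, 75]);


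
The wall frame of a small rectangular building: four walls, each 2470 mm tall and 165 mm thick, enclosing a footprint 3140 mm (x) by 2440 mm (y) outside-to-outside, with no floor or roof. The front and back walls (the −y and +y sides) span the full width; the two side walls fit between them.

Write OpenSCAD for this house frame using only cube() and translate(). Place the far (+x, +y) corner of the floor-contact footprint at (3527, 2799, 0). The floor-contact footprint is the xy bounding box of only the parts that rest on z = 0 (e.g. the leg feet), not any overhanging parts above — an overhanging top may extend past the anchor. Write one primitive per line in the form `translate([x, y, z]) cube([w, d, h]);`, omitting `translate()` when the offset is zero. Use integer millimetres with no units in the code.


translate([387, 359, 0]) cube([3140, 165, 2470]);
translate([387, 2634, 0]) cube([3140, 165, 2470]);
translate([387, 524, 0]) cube([165, 2110, 2470]);
translate([3362, 524, 0]) cube([165, 2110, 2470]);


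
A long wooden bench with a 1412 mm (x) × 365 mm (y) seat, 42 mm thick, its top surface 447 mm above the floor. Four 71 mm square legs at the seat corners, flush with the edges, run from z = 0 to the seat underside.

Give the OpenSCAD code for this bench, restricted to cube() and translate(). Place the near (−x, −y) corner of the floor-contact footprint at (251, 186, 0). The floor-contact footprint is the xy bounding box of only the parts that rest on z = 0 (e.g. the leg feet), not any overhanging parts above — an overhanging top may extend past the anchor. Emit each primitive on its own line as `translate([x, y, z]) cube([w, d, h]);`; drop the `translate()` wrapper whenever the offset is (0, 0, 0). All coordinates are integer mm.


translate([251, 186, 405]) cube([1412, 365, 42]);
translate([251, 186, 0]) cube([71, 71, 405]);
translate([251, 480, 0]) cube([71, 71, 405]);
translate([1592, 186, 0]) cube([71, 71, 405]);
translate([1592, 480, 0]) cube([71, 71, 405]);


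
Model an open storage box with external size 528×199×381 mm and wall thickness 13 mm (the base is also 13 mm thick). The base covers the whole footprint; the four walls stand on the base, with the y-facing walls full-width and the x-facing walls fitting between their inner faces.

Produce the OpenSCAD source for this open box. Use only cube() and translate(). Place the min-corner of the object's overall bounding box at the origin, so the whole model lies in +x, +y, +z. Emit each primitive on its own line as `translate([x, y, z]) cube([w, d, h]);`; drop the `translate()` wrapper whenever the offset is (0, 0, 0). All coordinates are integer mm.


cube([528, 199, 13]);
translate([0, 0, 13]) cube([528, 13, 368]);
translate([0, 186, 13]) cube([528, 13, 368]);
translate([0, 13, 13]) cube([13, 173, 368]);
translate([515, 13, 13]) cube([13, 173, 368]);


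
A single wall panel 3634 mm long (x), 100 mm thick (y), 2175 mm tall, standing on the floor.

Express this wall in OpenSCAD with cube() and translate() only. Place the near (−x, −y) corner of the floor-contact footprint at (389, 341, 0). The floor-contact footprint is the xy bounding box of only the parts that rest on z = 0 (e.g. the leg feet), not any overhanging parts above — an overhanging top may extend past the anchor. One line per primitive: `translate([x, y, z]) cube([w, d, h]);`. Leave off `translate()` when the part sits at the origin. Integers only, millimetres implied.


translate([389, 341, 0]) cube([3634, 100, 2175]);


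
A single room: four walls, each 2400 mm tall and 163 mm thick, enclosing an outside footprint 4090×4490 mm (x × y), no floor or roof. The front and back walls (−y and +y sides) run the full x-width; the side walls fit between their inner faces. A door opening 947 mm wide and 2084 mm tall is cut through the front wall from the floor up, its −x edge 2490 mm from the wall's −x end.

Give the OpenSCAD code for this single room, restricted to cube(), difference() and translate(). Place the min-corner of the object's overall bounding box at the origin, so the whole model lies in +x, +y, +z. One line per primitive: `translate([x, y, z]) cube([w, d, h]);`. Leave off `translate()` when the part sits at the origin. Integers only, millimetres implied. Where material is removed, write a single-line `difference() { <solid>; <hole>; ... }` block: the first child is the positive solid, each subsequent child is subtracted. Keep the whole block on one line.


difference() { cube([4090, 163, 2400]); translate([2490, 0, 0]) cube([947, 163, 2084]); }
translate([0, 4327, 0]) cube([4090, 163, 2400]);
translate([0, 163, 0]) cube([163, 4164, 2400]);
translate([3927, 163, 0]) cube([163, 4164, 2400]);


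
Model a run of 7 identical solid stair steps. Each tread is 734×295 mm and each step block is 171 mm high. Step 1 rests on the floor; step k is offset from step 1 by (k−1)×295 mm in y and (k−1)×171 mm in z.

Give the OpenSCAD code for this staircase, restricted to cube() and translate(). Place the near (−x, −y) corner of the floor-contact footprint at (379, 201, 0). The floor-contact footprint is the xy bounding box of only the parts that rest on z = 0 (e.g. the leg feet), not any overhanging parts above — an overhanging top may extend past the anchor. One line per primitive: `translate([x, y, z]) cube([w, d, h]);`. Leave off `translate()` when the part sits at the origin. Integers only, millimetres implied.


translate([379, 201, 0]) cube([734, 295, 171]);
translate([379, 496, 171]) cube([734, 295, 171]);
translate([379, 791, 342]) cube([734, 295, 171]);
translate([379, 1086, 513]) cube([734, 295, 171]);
translate([379, 1381, 684]) cube([734, 295, 171]);
translate([379, 1676, 855]) cube([734, 295, 171]);
translate([379, 1971, 1026]) cube([734, 295, 171]);


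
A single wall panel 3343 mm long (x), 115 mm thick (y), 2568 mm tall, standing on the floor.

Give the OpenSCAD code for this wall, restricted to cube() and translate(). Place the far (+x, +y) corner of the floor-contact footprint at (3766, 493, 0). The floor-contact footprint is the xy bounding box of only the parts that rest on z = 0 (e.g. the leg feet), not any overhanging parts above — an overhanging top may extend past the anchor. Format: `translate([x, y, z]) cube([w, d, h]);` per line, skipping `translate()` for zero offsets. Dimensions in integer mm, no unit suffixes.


translate([423, 378, 0]) cube([3343, 115, 2568]);


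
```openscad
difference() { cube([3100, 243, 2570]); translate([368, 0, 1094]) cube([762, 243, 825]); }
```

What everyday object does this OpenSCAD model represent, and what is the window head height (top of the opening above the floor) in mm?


A wall with a window opening. The window head height is 1919 mm.

A wall with a rectangular opening subtracted — a window. Sill at z = 1094, opening 825 mm tall, so the head is at 1094 + 825 = 1919 mm.


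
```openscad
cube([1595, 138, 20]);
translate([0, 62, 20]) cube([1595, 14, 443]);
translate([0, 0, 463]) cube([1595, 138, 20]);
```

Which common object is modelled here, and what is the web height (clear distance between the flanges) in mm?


An I-beam. The web height is 443 mm.

Two wide flanges with a thin centred web — an I-beam. Overall 483 mm minus two 20 mm flanges gives a web of 483 − 2·20 = 443 mm.


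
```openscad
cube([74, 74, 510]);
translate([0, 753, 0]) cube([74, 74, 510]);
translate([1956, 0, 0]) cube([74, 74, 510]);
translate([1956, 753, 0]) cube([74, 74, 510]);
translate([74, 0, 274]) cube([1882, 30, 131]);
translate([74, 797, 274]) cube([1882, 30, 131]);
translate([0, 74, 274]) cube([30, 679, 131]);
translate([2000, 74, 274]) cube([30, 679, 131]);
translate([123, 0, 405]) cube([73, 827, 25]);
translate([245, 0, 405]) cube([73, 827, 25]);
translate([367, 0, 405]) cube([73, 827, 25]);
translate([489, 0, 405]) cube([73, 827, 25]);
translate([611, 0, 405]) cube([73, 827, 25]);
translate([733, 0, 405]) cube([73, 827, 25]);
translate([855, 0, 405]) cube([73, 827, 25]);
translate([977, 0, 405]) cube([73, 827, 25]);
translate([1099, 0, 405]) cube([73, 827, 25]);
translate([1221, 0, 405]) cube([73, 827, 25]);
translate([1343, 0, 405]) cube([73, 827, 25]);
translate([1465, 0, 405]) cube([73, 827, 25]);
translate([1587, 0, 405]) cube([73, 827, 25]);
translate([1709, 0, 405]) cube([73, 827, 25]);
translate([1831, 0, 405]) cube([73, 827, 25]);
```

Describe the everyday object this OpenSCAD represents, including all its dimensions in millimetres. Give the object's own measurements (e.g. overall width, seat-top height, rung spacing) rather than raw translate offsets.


A bed frame 2030 mm long (x) by 827 mm wide (y). Four 74×74 mm corner posts, 510 mm tall, at the corners of the footprint. Four rails of 30 mm thickness and 131 mm height run between adjacent posts with their undersides at z = 274 mm, their outer faces flush with the outside of the frame (the two x-running rails run between the posts' inner faces; the two y-running rails run between the posts' inner faces). 15 slats, each 73 mm wide (x) and 25 mm thick, lie across the top of the two x-running rails, running the full 827 mm width of the frame in y; along x they sit between the end posts with a 49 mm gap after the −x posts and between neighbouring slats, leaving 52 mm before the +x posts.


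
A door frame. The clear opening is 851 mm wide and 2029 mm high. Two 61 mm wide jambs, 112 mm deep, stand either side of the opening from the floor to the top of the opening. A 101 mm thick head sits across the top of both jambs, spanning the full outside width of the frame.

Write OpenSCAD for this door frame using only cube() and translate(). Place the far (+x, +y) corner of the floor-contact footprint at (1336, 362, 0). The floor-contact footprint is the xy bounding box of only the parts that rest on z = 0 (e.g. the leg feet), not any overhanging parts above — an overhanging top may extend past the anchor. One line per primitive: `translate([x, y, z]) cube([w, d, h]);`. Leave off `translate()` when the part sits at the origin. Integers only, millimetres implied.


translate([363, 250, 0]) cube([61, 112, 2029]);
translate([1275, 250, 0]) cube([61, 112, 2029]);
translate([363, 250, 2029]) cube([973, 112, 101]);


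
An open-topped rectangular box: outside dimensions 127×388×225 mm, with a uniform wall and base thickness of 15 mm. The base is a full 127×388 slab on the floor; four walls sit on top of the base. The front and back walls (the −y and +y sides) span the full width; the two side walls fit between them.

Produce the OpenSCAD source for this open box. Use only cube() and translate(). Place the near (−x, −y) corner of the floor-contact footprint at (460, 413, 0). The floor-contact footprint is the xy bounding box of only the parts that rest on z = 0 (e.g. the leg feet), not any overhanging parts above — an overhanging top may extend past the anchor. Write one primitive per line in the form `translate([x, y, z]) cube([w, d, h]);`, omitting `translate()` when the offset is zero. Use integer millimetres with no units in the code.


translate([460, 413, 0]) cube([127, 388, 15]);
translate([460, 413, 15]) cube([127, 15, 210]);
translate([460, 786, 15]) cube([127, 15, 210]);
translate([460, 428, 15]) cube([15, 358, 210]);
translate([572, 428, 15]) cube([15, 358, 210]);


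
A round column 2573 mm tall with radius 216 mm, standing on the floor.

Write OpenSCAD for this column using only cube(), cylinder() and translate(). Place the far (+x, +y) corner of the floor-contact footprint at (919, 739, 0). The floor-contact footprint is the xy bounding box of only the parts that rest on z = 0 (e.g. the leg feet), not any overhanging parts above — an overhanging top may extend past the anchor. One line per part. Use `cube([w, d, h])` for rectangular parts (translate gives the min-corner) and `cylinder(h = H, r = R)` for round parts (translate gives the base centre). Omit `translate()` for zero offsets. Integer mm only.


translate([703, 523, 0]) cylinder(h = 2573, r = 216);


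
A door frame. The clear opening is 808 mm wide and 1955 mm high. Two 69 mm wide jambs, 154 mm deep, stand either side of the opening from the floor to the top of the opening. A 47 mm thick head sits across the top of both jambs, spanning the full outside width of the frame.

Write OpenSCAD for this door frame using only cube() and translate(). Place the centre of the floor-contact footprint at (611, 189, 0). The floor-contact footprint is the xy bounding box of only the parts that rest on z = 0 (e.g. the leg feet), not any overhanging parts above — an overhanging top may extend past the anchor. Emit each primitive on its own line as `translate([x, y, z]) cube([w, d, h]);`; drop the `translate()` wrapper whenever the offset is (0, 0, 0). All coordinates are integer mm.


translate([138, 112, 0]) cube([69, 154, 1955]);
translate([1015, 112, 0]) cube([69, 154, 1955]);
translate([138, 112, 1955]) cube([946, 154, 47]);


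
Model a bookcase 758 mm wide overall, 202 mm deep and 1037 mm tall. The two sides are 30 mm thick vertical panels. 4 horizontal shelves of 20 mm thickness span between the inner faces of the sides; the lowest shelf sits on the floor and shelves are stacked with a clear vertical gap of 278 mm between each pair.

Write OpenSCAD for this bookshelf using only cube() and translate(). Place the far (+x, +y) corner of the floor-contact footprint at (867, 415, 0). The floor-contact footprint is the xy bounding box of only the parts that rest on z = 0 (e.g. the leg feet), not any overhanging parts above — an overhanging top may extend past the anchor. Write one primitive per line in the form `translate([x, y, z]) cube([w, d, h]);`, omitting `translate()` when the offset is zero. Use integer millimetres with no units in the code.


translate([109, 213, 0]) cube([30, 202, 1037]);
translate([837, 213, 0]) cube([30, 202, 1037]);
translate([139, 213, 0]) cube([698, 202, 20]);
translate([139, 213, 298]) cube([698, 202, 20]);
translate([139, 213, 596]) cube([698, 202, 20]);
translate([139, 213, 894]) cube([698, 202, 20]);


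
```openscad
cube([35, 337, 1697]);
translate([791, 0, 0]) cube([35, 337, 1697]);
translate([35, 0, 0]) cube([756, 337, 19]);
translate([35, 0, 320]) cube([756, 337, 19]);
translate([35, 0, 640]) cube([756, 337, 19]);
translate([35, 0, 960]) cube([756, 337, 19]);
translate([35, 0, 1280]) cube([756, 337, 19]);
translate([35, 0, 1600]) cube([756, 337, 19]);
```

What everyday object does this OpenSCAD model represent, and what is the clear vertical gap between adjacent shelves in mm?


A bookshelf. The clear shelf gap is 301 mm.

Two tall side panels with 6 horizontal boards between them — a bookshelf. The first two shelf undersides are at z = 0 and z = 320; with shelf thickness 19, the clear gap is 320 − 0 − 19 = 301 mm.


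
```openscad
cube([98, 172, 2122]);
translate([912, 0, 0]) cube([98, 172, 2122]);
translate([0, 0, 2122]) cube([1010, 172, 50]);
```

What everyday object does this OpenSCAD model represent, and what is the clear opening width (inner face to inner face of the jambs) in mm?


A door frame. The clear opening width is 814 mm.

Two 2122 mm tall posts with a header on top — a door frame. The left jamb is 98 mm wide at x = 0; the right jamb starts at x = 912. The clear opening is 912 − 98 = 814 mm.


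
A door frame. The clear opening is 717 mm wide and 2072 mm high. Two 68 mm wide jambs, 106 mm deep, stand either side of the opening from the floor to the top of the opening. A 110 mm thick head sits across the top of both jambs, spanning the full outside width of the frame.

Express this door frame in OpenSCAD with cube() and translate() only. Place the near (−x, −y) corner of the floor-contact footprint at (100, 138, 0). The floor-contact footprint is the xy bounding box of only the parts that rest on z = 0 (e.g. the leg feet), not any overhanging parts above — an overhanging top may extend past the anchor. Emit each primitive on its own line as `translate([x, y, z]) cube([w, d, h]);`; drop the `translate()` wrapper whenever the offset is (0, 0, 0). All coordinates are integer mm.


translate([100, 138, 0]) cube([68, 106, 2072]);
translate([885, 138, 0]) cube([68, 106, 2072]);
translate([100, 138, 2072]) cube([853, 106, 110]);


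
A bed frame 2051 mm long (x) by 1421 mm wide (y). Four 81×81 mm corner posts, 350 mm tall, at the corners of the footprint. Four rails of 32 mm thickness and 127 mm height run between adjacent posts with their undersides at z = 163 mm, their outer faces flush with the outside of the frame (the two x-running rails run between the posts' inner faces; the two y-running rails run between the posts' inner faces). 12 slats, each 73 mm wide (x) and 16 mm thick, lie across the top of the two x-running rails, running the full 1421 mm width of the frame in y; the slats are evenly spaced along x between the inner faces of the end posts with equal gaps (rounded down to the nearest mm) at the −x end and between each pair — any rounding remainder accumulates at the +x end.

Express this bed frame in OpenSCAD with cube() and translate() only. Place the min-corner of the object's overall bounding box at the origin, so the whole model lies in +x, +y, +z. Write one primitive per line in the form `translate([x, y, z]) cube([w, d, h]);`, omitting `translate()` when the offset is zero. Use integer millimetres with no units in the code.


cube([81, 81, 350]);
translate([0, 1340, 0]) cube([81, 81, 350]);
translate([1970, 0, 0]) cube([81, 81, 350]);
translate([1970, 1340, 0]) cube([81, 81, 350]);
translate([81, 0, 163]) cube([1889, 32, 127]);
translate([81, 1389, 163]) cube([1889, 32, 127]);
translate([0, 81, 163]) cube([32, 1259, 127]);
translate([2019, 81, 163]) cube([32, 1259, 127]);
translate([158, 0, 290]) cube([73, 1421, 16]);
translate([308, 0, 290]) cube([73, 1421, 16]);
translate([458, 0, 290]) cube([73, 1421, 16]);
translate([608, 0, 290]) cube([73, 1421, 16]);
translate([758, 0, 290]) cube([73, 1421, 16]);
translate([908, 0, 290]) cube([73, 1421, 16]);
translate([1058, 0, 290]) cube([73, 1421, 16]);
translate([1208, 0, 290]) cube([73, 1421, 16]);
translate([1358, 0, 290]) cube([73, 1421, 16]);
translate([1508, 0, 290]) cube([73, 1421, 16]);
translate([1658, 0, 290]) cube([73, 1421, 16]);
translate([1808, 0, 290]) cube([73, 1421, 16]);


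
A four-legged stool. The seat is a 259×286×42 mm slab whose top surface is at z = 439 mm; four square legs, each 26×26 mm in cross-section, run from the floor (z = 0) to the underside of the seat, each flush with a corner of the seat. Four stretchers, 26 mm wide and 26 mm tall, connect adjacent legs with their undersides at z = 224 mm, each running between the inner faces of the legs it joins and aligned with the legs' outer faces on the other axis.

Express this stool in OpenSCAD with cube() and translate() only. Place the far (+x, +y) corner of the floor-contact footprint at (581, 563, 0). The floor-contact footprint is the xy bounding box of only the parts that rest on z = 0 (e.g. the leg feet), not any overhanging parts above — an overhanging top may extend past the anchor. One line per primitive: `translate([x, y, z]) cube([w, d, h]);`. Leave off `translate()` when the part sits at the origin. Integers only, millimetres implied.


translate([322, 277, 397]) cube([259, 286, 42]);
translate([322, 277, 0]) cube([26, 26, 397]);
translate([555, 277, 0]) cube([26, 26, 397]);
translate([322, 537, 0]) cube([26, 26, 397]);
translate([555, 537, 0]) cube([26, 26, 397]);
translate([348, 277, 224]) cube([207, 26, 26]);
translate([348, 537, 224]) cube([207, 26, 26]);
translate([322, 303, 224]) cube([26, 234, 26]);
translate([555, 303, 224]) cube([26, 234, 26]);


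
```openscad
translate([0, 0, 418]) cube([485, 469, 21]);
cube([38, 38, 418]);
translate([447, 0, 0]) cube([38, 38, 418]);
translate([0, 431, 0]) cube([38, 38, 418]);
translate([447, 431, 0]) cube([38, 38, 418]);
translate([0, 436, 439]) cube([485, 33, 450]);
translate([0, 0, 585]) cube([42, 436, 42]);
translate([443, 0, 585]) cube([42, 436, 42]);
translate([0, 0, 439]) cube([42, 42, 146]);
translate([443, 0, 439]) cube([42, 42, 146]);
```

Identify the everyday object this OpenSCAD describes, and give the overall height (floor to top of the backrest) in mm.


A chair. The overall height is 889 mm.

A slab on four corner posts with a tall panel at the back — a chair. The seat slab sits at z = 418 with thickness 21, and the 450 mm backrest starts at the seat top, so the overall height is 418 + 21 + 450 = 889 mm.


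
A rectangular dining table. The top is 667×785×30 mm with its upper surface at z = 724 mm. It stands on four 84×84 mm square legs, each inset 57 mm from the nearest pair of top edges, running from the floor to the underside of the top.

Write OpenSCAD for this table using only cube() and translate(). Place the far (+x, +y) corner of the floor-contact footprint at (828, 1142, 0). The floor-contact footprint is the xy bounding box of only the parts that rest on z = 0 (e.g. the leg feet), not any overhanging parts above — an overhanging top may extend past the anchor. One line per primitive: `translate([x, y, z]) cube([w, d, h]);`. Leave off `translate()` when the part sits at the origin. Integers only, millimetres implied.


translate([218, 414, 694]) cube([667, 785, 30]);
translate([275, 471, 0]) cube([84, 84, 694]);
translate([744, 471, 0]) cube([84, 84, 694]);
translate([275, 1058, 0]) cube([84, 84, 694]);
translate([744, 1058, 0]) cube([84, 84, 694]);


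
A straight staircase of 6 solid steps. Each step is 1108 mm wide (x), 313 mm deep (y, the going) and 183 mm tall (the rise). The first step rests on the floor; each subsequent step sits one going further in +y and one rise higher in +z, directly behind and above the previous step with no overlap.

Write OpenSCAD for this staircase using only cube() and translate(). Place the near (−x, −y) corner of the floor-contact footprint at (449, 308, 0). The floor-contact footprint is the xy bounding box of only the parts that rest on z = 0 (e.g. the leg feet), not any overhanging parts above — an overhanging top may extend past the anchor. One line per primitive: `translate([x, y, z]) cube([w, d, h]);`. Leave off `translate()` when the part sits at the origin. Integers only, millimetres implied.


translate([449, 308, 0]) cube([1108, 313, 183]);
translate([449, 621, 183]) cube([1108, 313, 183]);
translate([449, 934, 366]) cube([1108, 313, 183]);
translate([449, 1247, 549]) cube([1108, 313, 183]);
translate([449, 1560, 732]) cube([1108, 313, 183]);
translate([449, 1873, 915]) cube([1108, 313, 183]);


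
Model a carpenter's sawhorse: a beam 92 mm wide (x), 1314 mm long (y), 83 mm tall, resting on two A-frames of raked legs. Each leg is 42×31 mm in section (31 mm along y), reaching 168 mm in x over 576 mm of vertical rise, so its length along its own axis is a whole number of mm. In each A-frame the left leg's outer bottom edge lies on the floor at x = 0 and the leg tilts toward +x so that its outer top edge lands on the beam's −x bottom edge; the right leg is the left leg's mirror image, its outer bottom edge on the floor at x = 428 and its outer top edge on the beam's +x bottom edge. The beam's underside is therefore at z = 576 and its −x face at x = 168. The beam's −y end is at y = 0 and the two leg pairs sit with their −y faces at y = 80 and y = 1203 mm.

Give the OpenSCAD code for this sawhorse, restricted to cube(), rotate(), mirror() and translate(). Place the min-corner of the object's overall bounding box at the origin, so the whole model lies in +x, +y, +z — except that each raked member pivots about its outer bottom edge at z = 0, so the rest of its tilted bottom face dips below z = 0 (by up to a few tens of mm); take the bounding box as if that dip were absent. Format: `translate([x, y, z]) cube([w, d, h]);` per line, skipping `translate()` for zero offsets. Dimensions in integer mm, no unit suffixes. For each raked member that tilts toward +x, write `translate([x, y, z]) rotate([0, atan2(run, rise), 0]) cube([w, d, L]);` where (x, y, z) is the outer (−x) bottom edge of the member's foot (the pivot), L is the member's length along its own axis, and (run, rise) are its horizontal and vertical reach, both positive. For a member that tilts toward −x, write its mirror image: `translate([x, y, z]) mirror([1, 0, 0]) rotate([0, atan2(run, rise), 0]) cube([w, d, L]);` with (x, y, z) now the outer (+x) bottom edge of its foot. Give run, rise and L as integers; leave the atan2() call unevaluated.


// leg length = √(168² + 576²) = 600
// right-leg outer foot x = 2·168 + 92 = 428
// beam min-corner = (168, 0, 576)
translate([168, 0, 576]) cube([92, 1314, 83]);
translate([0, 80, 0]) rotate([0, atan2(168, 576), 0]) cube([42, 31, 600]);
translate([428, 80, 0]) mirror([1, 0, 0]) rotate([0, atan2(168, 576), 0]) cube([42, 31, 600]);
translate([0, 1203, 0]) rotate([0, atan2(168, 576), 0]) cube([42, 31, 600]);
translate([428, 1203, 0]) mirror([1, 0, 0]) rotate([0, atan2(168, 576), 0]) cube([42, 31, 600]);


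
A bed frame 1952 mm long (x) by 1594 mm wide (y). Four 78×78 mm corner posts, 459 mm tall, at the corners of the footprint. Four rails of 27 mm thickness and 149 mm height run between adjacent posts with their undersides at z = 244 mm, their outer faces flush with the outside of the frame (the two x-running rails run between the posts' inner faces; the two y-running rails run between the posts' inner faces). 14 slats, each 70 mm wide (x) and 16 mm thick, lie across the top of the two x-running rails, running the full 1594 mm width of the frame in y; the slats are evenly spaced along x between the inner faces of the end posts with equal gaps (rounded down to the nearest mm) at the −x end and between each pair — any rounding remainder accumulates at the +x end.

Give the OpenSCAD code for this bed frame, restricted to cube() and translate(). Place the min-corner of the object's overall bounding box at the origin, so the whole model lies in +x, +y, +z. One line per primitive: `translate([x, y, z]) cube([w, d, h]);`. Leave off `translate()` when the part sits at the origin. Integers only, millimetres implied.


cube([78, 78, 459]);
translate([0, 1516, 0]) cube([78, 78, 459]);
translate([1874, 0, 0]) cube([78, 78, 459]);
translate([1874, 1516, 0]) cube([78, 78, 459]);
translate([78, 0, 244]) cube([1796, 27, 149]);
translate([78, 1567, 244]) cube([1796, 27, 149]);
translate([0, 78, 244]) cube([27, 1438, 149]);
translate([1925, 78, 244]) cube([27, 1438, 149]);
translate([132, 0, 393]) cube([70, 1594, 16]);
translate([256, 0, 393]) cube([70, 1594, 16]);
translate([380, 0, 393]) cube([70, 1594, 16]);
translate([504, 0, 393]) cube([70, 1594, 16]);
translate([628, 0, 393]) cube([70, 1594, 16]);
translate([752, 0, 393]) cube([70, 1594, 16]);
translate([876, 0, 393]) cube([70, 1594, 16]);
translate([1000, 0, 393]) cube([70, 1594, 16]);
translate([1124, 0, 393]) cube([70, 1594, 16]);
translate([1248, 0, 393]) cube([70, 1594, 16]);
translate([1372, 0, 393]) cube([70, 1594, 16]);
translate([1496, 0, 393]) cube([70, 1594, 16]);
translate([1620, 0, 393]) cube([70, 1594, 16]);
translate([1744, 0, 393]) cube([70, 1594, 16]);


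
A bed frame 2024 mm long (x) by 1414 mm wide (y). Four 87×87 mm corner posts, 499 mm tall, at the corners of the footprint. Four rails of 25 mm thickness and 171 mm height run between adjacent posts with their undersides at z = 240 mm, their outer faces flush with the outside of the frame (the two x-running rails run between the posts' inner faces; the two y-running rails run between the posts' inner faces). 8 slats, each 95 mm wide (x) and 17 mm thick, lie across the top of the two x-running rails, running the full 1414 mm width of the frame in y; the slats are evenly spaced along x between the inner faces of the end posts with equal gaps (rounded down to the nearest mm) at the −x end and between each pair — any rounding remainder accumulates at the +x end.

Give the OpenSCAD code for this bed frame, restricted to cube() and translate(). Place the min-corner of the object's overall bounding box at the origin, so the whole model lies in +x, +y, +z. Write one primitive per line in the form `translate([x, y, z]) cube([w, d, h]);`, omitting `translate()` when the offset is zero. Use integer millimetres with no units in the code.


cube([87, 87, 499]);
translate([0, 1327, 0]) cube([87, 87, 499]);
translate([1937, 0, 0]) cube([87, 87, 499]);
translate([1937, 1327, 0]) cube([87, 87, 499]);
translate([87, 0, 240]) cube([1850, 25, 171]);
translate([87, 1389, 240]) cube([1850, 25, 171]);
translate([0, 87, 240]) cube([25, 1240, 171]);
translate([1999, 87, 240]) cube([25, 1240, 171]);
translate([208, 0, 411]) cube([95, 1414, 17]);
translate([424, 0, 411]) cube([95, 1414, 17]);
translate([640, 0, 411]) cube([95, 1414, 17]);
translate([856, 0, 411]) cube([95, 1414, 17]);
translate([1072, 0, 411]) cube([95, 1414, 17]);
translate([1288, 0, 411]) cube([95, 1414, 17]);
translate([1504, 0, 411]) cube([95, 1414, 17]);
translate([1720, 0, 411]) cube([95, 1414, 17]);


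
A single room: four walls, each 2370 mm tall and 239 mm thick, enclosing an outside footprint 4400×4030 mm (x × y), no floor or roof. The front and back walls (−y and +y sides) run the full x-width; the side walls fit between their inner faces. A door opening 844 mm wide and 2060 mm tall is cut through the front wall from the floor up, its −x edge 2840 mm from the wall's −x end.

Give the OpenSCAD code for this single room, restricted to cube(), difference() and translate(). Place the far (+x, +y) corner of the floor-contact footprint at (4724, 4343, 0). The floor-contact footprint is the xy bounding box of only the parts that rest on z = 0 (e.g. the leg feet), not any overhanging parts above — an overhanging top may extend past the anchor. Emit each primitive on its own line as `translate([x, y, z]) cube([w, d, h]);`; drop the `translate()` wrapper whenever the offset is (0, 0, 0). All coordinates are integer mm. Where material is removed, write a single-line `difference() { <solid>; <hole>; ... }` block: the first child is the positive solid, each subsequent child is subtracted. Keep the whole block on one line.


difference() { translate([324, 313, 0]) cube([4400, 239, 2370]); translate([3164, 313, 0]) cube([844, 239, 2060]); }
translate([324, 4104, 0]) cube([4400, 239, 2370]);
translate([324, 552, 0]) cube([239, 3552, 2370]);
translate([4485, 552, 0]) cube([239, 3552, 2370]);


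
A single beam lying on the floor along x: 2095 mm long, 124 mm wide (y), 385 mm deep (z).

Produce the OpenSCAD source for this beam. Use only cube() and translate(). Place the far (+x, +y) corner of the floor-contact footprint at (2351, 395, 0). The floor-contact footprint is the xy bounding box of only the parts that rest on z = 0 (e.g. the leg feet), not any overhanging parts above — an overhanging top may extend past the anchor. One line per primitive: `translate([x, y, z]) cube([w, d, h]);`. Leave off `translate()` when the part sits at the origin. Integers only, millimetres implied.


translate([256, 271, 0]) cube([2095, 124, 385]);
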